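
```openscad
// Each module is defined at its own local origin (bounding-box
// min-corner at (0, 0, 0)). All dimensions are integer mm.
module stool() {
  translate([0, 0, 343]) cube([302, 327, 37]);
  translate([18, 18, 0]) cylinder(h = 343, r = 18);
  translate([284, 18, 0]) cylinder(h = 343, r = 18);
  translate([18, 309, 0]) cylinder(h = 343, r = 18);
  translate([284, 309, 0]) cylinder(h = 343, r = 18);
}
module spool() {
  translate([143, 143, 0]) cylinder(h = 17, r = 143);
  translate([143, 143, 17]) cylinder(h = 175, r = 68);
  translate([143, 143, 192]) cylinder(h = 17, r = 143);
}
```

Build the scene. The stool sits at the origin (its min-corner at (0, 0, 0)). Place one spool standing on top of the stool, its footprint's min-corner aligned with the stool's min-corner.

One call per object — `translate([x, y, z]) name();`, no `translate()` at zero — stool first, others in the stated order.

stool();
translate([0, 0, 380]) spool();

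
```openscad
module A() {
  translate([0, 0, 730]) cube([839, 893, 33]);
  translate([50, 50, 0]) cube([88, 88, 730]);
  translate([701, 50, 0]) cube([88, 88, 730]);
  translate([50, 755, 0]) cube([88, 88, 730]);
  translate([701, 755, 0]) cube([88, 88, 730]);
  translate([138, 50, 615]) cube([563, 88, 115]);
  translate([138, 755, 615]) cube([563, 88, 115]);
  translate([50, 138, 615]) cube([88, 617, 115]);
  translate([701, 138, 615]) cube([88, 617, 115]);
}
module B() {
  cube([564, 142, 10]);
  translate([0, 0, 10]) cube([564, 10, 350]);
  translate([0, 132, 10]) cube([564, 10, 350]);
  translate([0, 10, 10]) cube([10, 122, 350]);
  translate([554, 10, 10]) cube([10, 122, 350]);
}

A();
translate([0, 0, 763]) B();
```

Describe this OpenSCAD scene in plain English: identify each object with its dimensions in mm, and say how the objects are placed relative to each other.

A is a table with a 839×893 mm rectangular top, 33 mm thick, top surface at z = 763 mm, supported by four 88×88 mm square legs, each inset 50 mm from the nearest pair of top edges, running from the floor. Four apron rails, 88 mm thick and 115 mm tall, run between adjacent legs with their top edges flush with the underside of the top and their outer faces flush with the legs' outer faces.

B is an open storage box with external size 564×142×360 mm and wall thickness 10 mm (the base is also 10 mm thick). The base covers the whole footprint; the four walls stand on the base, with the y-facing walls full-width and the x-facing walls fitting between their inner faces.

The open box is on top of the table.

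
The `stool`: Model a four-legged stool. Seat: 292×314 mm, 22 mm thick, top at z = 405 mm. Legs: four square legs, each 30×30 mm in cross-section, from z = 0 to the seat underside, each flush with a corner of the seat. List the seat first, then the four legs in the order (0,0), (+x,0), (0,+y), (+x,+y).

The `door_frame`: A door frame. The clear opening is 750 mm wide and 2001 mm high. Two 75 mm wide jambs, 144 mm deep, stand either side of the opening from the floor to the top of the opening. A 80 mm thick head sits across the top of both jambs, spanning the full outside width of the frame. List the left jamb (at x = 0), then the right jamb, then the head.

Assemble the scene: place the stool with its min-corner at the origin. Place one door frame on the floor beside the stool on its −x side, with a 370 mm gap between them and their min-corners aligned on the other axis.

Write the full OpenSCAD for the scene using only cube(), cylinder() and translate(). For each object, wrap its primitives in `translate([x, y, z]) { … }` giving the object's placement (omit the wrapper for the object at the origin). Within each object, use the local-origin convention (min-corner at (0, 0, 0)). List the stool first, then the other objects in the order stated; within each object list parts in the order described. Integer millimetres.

translate([0, 0, 383]) cube([292, 314, 22]);
cube([30, 30, 383]);
translate([262, 0, 0]) cube([30, 30, 383]);
translate([0, 284, 0]) cube([30, 30, 383]);
translate([262, 284, 0]) cube([30, 30, 383]);
translate([-1270, 0, 0]) {
  cube([75, 144, 2001]);
  translate([825, 0, 0]) cube([75, 144, 2001]);
  translate([0, 0, 2001]) cube([900, 144, 80]);
}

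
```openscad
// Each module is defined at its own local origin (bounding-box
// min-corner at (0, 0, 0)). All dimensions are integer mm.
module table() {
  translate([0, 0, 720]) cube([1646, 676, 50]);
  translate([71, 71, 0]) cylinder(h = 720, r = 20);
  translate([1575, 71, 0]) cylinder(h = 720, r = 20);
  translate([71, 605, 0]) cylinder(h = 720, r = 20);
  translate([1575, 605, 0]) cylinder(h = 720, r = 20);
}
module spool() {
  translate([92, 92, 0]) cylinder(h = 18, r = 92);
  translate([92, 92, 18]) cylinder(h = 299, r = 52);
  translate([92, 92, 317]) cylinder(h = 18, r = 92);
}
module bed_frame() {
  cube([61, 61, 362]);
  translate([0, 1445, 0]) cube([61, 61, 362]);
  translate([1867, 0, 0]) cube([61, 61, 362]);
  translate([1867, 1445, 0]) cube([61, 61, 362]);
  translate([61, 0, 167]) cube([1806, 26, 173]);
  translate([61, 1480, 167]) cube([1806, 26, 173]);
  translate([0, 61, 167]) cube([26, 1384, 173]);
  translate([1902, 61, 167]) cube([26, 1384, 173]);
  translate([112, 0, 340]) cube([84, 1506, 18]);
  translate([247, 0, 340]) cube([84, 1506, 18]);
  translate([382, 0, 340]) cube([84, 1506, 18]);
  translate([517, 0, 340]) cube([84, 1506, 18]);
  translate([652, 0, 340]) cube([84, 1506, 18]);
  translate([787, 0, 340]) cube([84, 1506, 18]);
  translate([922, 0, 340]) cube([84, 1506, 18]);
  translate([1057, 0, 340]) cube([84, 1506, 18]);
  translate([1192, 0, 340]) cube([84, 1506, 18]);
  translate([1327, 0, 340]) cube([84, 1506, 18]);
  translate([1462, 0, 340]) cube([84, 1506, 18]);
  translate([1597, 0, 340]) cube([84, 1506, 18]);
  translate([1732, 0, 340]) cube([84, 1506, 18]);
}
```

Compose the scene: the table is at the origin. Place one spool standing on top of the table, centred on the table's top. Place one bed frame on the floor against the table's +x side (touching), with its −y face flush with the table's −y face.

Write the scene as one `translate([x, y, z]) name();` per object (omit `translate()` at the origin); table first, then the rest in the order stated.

table();
translate([731, 246, 770]) spool();
translate([1646, 0, 0]) bed_frame();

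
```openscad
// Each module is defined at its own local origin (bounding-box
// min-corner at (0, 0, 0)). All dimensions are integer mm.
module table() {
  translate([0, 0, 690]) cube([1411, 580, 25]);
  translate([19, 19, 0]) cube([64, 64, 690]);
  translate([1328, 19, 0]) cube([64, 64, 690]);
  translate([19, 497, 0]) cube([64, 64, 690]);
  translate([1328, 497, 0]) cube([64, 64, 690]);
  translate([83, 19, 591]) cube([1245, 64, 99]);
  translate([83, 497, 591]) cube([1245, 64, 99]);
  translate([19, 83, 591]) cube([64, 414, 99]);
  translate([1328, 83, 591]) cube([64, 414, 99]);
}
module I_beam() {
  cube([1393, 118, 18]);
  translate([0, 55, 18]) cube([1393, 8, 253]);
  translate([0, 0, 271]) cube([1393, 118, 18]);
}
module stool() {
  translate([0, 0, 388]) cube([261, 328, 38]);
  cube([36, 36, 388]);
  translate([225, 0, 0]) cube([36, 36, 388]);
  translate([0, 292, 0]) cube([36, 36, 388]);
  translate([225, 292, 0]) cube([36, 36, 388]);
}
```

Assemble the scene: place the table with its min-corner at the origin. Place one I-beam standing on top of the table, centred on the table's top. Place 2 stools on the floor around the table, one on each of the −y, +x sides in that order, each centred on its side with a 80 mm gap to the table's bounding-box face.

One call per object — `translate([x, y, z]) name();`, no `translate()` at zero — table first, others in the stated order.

table();
translate([9, 231, 715]) I_beam();
translate([575, -408, 0]) stool();
translate([1491, 126, 0]) stool();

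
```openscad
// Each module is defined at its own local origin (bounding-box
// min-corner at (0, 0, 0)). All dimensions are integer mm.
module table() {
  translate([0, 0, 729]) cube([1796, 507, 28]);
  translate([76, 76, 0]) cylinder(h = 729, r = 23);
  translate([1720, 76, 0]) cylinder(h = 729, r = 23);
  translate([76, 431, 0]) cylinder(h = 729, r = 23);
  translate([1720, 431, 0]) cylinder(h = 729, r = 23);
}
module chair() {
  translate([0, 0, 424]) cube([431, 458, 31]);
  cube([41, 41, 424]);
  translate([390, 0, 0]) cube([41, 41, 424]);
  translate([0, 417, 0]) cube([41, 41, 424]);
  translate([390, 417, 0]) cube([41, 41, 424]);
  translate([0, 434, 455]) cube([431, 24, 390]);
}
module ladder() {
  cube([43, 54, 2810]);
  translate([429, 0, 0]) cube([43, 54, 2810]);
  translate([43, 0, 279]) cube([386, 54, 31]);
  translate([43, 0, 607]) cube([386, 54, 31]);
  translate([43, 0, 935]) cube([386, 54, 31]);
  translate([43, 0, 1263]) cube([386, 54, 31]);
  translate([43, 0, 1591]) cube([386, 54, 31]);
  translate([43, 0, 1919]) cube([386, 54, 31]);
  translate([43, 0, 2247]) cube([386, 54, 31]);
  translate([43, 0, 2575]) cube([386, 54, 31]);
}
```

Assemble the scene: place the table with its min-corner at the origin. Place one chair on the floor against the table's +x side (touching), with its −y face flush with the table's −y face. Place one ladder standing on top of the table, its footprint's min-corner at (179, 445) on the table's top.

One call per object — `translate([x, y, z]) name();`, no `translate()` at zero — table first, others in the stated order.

table();
translate([1796, 0, 0]) chair();
translate([179, 445, 757]) ladder();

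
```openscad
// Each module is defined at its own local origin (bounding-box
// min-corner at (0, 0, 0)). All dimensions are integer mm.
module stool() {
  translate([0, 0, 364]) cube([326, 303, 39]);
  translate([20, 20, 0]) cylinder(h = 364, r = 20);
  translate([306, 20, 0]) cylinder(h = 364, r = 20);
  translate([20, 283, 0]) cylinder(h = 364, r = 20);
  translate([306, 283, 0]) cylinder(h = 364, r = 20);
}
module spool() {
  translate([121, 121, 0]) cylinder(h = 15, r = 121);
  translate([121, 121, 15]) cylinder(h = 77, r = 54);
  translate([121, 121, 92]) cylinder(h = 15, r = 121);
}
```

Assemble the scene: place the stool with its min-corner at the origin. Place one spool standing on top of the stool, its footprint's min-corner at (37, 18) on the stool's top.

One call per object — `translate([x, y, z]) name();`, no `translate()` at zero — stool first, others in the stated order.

stool();
translate([37, 18, 403]) spool();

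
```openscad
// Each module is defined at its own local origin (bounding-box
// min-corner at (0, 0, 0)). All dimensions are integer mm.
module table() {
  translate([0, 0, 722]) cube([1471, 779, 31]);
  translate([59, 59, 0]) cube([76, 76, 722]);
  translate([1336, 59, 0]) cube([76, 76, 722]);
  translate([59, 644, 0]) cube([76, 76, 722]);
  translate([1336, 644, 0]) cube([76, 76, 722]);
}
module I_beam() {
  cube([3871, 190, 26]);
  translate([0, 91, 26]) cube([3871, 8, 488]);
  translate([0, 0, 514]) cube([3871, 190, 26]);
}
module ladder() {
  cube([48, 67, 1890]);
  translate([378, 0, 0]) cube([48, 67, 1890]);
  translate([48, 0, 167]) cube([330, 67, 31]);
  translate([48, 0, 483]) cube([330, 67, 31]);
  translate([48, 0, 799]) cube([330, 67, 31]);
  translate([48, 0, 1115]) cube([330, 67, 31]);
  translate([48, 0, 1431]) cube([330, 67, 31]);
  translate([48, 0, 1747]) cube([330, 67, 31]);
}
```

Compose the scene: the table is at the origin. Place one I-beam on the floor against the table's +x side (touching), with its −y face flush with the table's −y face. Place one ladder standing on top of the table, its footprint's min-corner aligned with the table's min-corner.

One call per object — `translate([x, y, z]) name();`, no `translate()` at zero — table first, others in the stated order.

table();
translate([1471, 0, 0]) I_beam();
translate([0, 0, 753]) ladder();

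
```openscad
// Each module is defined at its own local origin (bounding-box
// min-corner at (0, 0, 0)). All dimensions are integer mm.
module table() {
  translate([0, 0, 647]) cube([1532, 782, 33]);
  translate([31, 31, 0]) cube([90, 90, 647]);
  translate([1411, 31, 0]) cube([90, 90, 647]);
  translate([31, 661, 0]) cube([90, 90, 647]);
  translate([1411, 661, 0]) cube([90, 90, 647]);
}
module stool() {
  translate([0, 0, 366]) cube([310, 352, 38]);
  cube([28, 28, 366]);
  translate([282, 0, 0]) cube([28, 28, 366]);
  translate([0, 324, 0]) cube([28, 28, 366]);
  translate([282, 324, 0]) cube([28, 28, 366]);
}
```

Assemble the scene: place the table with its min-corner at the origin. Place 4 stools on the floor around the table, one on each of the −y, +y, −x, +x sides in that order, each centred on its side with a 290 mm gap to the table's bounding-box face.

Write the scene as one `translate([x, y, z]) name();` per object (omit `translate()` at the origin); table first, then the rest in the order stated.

table();
translate([611, -642, 0]) stool();
translate([611, 1072, 0]) stool();
translate([-600, 215, 0]) stool();
translate([1822, 215, 0]) stool();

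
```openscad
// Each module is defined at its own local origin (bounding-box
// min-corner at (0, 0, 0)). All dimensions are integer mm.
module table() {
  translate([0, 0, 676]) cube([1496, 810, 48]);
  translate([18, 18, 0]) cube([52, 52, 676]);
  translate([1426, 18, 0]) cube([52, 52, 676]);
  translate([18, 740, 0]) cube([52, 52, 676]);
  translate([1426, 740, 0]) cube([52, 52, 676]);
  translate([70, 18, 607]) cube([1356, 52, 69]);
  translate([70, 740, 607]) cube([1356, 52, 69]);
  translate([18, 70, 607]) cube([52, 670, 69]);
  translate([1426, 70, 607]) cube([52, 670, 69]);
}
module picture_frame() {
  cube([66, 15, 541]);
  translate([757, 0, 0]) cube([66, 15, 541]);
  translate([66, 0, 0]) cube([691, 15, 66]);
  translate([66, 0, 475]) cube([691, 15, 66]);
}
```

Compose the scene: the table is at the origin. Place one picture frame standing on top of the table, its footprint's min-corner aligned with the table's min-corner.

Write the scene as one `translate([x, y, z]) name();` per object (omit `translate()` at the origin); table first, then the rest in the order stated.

table();
translate([0, 0, 724]) picture_frame();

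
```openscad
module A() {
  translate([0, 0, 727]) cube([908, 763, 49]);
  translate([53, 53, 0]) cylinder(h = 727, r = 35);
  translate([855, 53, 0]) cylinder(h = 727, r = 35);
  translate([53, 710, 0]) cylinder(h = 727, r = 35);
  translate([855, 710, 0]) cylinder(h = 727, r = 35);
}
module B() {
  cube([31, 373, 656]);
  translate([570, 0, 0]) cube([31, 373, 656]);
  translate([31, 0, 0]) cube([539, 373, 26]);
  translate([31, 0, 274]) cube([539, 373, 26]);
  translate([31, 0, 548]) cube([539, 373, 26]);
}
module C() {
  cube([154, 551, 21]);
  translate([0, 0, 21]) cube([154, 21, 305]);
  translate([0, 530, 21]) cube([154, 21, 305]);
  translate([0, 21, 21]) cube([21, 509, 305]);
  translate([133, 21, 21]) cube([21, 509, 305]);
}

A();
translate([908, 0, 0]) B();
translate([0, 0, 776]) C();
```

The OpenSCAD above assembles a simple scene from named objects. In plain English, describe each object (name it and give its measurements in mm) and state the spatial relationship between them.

A is a rectangular dining table. The top is 908×763×49 mm with its upper surface at z = 776 mm. It stands on four round legs of 70 mm diameter, each leg's bounding box inset 18 mm from the nearest pair of top edges, running from the floor to the underside of the top.

B is a bookshelf 601 mm wide overall, 373 mm deep and 656 mm tall. The two sides are 31 mm thick vertical panels. 3 horizontal shelves of 26 mm thickness span between the inner faces of the sides; the lowest shelf sits on the floor and shelves are stacked with a clear vertical gap of 248 mm between each pair.

C is an open-topped rectangular box: outside dimensions 154×551×326 mm, with a uniform wall and base thickness of 21 mm. The base is a full 154×551 slab on the floor; four walls sit on top of the base. The front and back walls (the −y and +y sides) span the full width; the two side walls fit between them.

The bookshelf is against the table's +x side, with their −y faces flush. The open box is on top of the table.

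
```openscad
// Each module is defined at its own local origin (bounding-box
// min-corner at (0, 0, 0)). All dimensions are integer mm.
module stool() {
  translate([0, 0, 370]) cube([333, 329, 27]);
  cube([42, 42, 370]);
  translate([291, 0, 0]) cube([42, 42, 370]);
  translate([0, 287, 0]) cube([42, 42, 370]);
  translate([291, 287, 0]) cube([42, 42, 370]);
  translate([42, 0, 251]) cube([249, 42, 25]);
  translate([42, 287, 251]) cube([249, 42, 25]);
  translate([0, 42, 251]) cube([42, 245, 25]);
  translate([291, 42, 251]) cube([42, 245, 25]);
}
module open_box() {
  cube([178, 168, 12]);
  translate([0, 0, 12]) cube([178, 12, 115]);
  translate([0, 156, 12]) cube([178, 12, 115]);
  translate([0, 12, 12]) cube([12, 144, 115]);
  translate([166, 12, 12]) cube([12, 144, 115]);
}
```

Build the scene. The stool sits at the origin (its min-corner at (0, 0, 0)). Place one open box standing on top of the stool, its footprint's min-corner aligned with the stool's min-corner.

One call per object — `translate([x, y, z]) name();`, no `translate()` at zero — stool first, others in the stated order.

stool();
translate([0, 0, 397]) open_box();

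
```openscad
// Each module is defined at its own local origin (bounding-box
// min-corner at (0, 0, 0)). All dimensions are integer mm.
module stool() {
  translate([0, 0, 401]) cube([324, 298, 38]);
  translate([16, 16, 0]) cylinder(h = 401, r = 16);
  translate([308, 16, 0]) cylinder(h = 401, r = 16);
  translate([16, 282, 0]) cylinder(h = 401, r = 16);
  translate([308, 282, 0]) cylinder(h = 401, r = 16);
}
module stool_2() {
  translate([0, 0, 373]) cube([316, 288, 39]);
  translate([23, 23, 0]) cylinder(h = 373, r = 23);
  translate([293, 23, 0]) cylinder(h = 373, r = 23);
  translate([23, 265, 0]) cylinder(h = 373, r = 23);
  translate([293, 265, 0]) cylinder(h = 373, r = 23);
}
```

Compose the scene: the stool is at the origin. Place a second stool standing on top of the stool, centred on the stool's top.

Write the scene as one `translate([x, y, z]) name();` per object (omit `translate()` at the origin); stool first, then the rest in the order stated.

stool();
translate([4, 5, 439]) stool_2();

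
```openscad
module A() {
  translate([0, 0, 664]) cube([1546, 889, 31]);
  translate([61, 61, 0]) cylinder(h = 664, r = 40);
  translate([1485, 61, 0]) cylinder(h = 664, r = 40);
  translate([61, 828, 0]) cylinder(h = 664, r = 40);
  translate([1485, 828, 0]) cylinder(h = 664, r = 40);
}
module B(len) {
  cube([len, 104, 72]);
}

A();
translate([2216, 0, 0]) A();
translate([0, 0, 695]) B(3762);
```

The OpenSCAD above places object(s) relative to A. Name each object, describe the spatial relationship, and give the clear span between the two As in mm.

Second table starts at x = 2216; first ends at x = 1546; clear span = 2216 − 1546 = 670 mm.

A is a table. B is a beam. A beam spans the tops of two tables. The clear span between the two tables is 670 mm.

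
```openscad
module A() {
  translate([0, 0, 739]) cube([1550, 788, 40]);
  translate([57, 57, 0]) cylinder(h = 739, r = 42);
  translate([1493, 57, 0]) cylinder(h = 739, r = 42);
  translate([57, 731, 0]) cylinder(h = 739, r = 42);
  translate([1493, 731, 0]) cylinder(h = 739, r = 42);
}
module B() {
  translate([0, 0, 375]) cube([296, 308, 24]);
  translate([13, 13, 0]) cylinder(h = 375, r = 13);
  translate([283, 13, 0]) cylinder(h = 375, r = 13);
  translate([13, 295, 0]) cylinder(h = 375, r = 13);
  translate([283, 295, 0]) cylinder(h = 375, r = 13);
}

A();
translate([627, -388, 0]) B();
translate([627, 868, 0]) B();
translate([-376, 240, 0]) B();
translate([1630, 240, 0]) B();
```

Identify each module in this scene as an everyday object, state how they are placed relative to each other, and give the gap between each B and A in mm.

Each stool's nearest face is 80 mm from the table's bounding box.

A is a table. B is a stool. Four stools sit around the table at the −y, +y, −x, +x sides. The gap between each stool and the table is 80 mm.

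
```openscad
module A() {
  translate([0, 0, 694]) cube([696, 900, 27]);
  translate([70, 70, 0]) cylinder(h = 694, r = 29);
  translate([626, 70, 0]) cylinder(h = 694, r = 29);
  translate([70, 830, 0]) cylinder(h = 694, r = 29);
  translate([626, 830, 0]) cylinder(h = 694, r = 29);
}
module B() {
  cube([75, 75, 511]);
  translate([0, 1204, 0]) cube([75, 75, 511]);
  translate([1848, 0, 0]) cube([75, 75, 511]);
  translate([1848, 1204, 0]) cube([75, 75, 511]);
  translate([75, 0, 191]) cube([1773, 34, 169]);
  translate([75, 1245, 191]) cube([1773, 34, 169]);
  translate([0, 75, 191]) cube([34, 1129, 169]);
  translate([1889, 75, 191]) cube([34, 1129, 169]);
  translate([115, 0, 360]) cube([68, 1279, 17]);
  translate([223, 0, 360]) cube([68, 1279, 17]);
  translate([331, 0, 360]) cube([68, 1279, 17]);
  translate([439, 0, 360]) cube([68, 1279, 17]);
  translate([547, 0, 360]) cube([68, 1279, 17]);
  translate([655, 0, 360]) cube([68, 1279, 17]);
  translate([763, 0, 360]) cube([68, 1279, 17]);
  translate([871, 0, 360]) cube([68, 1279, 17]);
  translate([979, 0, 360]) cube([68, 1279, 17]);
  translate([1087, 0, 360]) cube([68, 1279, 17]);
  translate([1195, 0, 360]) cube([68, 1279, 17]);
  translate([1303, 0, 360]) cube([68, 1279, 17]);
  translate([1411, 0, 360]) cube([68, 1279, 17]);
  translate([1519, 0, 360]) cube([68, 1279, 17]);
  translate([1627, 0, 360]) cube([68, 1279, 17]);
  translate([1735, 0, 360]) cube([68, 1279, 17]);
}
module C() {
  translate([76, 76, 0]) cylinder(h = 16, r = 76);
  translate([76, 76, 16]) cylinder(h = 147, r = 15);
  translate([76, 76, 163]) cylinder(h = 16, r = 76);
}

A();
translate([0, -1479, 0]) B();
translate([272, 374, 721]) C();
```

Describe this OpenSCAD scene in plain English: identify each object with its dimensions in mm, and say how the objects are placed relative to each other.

A is a table with a 696×900 mm rectangular top, 27 mm thick, top surface at z = 721 mm, supported by four round legs of 58 mm diameter, each leg's bounding box inset 41 mm from the nearest pair of top edges, running from the floor.

B is a bed frame 1923 mm long (x) by 1279 mm wide (y). Four 75×75 mm corner posts, 511 mm tall, at the corners of the footprint. Four rails of 34 mm thickness and 169 mm height run between adjacent posts with their undersides at z = 191 mm, their outer faces flush with the outside of the frame (the two x-running rails run between the posts' inner faces; the two y-running rails run between the posts' inner faces). 16 slats, each 68 mm wide (x) and 17 mm thick, lie across the top of the two x-running rails, running the full 1279 mm width of the frame in y; the slats are evenly spaced along x between the inner faces of the end posts with equal gaps (rounded down to the nearest mm) at the −x end and between each pair — any rounding remainder accumulates at the +x end.

C is a spool: two coaxial disc flanges of radius 76 mm and thickness 16 mm, joined by a core cylinder of radius 15 mm and height 147 mm. The lower flange rests on z = 0 and the three cylinders share a vertical axis.

The bed frame is on the floor beside the table on its −y side. The spool is on top of the table, centred.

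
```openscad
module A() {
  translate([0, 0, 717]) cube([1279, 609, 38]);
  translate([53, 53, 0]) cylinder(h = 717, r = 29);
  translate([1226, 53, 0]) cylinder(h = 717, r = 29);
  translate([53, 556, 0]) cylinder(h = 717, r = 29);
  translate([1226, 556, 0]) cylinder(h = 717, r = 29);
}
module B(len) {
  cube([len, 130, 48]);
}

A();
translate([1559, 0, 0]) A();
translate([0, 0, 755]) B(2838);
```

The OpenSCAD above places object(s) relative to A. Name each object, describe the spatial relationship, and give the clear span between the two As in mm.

A is a table. B is a beam. A beam spans the tops of two tables. The clear span between the two tables is 280 mm.

Second table starts at x = 1559; first ends at x = 1279; clear span = 1559 − 1279 = 280 mm.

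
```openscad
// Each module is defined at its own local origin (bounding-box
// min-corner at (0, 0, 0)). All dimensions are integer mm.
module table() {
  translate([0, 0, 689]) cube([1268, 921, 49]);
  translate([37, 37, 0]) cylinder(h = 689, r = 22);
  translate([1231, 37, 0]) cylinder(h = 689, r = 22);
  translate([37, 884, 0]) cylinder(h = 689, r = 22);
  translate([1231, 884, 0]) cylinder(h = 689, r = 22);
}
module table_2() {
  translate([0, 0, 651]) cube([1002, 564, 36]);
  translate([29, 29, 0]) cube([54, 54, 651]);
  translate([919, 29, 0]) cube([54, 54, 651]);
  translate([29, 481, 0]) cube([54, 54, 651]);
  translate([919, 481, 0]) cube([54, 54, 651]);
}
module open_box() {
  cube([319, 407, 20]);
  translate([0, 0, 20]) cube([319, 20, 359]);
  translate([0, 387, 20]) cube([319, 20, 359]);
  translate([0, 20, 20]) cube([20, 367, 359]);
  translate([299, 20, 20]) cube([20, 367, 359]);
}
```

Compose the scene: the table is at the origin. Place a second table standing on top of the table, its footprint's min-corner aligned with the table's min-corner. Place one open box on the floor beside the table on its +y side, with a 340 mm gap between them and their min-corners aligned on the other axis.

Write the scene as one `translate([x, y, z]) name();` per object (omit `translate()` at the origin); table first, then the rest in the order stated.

table();
translate([0, 0, 738]) table_2();
translate([0, 1261, 0]) open_box();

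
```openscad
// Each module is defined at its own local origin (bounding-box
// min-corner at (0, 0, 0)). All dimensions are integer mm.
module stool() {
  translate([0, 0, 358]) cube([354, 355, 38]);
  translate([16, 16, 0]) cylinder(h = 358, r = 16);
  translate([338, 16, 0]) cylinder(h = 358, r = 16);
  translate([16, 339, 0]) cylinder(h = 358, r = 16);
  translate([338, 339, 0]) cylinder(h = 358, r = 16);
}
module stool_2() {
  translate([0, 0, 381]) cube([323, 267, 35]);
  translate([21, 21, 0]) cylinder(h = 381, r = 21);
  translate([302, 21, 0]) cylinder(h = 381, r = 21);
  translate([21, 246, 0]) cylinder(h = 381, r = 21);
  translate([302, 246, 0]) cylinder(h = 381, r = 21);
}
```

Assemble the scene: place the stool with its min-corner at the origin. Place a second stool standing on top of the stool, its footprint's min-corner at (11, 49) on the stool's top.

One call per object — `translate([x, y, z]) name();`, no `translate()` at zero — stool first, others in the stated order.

stool();
translate([11, 49, 396]) stool_2();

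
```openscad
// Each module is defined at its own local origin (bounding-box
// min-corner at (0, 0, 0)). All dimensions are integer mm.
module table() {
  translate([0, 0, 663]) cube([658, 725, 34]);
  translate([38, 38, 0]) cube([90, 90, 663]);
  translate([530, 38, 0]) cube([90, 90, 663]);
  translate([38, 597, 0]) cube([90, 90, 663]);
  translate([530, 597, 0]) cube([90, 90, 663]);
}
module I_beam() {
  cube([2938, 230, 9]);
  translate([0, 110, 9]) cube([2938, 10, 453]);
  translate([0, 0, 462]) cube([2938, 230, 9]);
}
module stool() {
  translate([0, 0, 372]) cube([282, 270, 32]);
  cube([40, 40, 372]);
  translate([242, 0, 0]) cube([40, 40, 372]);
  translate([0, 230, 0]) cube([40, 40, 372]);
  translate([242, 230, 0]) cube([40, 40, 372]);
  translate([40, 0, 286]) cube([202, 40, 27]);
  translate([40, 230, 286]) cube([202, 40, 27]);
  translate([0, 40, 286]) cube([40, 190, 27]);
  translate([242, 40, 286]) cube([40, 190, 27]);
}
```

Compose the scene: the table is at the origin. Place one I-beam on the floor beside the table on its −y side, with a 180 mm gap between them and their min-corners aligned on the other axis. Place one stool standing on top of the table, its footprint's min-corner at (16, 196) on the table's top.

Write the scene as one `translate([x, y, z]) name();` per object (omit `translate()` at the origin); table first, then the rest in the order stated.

table();
translate([0, -410, 0]) I_beam();
translate([16, 196, 697]) stool();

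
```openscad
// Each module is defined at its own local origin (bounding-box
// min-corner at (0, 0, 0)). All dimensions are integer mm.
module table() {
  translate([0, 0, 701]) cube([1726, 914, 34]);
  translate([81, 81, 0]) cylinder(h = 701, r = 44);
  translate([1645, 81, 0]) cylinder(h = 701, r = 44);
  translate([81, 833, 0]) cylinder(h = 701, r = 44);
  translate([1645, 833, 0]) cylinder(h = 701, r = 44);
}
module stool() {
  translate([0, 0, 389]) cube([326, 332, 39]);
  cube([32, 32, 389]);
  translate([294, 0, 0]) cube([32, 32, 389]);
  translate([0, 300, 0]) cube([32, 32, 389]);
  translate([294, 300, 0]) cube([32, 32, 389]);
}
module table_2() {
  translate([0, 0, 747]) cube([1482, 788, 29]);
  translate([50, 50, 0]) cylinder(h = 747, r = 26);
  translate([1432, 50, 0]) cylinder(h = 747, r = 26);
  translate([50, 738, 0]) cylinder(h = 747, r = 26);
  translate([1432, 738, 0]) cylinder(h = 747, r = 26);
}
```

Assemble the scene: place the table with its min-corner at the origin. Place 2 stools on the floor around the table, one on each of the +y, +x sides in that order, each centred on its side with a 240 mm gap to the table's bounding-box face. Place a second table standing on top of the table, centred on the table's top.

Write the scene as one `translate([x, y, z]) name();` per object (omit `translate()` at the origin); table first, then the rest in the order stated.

table();
translate([700, 1154, 0]) stool();
translate([1966, 291, 0]) stool();
translate([122, 63, 735]) table_2();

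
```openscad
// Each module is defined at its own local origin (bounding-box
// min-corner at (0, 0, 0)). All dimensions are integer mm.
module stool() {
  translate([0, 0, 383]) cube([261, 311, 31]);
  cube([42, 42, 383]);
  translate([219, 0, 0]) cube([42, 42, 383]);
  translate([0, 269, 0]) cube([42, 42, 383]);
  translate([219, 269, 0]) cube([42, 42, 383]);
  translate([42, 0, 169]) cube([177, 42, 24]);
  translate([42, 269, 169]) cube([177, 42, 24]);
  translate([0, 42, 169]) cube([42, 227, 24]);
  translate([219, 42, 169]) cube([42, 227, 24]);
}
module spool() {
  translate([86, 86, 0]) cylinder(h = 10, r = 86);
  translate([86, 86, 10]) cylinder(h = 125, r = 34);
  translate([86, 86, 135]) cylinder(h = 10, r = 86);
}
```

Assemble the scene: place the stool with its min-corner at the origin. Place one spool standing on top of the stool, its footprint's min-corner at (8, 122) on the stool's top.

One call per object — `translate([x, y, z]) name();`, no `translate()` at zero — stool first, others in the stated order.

stool();
translate([8, 122, 414]) spool();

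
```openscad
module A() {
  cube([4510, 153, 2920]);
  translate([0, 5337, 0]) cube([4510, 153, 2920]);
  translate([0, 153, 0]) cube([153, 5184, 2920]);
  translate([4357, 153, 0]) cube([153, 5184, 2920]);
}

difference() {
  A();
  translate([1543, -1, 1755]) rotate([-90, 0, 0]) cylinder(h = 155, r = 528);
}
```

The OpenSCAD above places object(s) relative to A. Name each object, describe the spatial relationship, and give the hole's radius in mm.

The subtracted cylinder has r = 528 mm.

A is a house frame. The house frame has a circular hole through its front wall. The hole's radius is 528 mm.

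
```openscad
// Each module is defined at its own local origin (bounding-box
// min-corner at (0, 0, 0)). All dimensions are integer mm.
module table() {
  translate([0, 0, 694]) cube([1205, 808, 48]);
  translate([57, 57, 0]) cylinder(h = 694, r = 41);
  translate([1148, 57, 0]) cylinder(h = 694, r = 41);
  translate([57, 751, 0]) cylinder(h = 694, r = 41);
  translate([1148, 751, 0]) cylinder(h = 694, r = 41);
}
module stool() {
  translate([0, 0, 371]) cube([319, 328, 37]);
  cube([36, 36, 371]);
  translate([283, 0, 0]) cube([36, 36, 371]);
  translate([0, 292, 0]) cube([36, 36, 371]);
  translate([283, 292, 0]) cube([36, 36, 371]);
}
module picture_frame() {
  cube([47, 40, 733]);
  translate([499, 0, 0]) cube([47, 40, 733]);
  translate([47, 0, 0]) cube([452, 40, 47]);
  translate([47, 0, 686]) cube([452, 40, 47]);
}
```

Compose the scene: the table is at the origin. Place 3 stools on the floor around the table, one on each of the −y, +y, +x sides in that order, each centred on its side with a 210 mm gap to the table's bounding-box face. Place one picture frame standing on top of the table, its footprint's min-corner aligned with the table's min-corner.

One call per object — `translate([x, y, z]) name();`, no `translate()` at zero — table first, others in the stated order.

table();
translate([443, -538, 0]) stool();
translate([443, 1018, 0]) stool();
translate([1415, 240, 0]) stool();
translate([0, 0, 742]) picture_frame();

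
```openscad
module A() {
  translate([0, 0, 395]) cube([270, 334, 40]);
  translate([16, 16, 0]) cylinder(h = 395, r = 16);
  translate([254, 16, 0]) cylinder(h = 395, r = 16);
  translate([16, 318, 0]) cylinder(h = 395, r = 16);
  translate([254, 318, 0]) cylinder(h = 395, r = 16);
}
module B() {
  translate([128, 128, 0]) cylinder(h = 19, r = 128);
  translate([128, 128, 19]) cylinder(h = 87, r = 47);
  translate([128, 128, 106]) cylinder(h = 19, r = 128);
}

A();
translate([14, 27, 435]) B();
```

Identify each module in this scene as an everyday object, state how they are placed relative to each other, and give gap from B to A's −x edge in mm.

The spool's min-x is at 14; the stool's min-x is 0; gap = 14 mm.

A is a stool. B is a spool. The spool is on top of the stool. The gap from the spool to the stool's −x edge is 14 mm.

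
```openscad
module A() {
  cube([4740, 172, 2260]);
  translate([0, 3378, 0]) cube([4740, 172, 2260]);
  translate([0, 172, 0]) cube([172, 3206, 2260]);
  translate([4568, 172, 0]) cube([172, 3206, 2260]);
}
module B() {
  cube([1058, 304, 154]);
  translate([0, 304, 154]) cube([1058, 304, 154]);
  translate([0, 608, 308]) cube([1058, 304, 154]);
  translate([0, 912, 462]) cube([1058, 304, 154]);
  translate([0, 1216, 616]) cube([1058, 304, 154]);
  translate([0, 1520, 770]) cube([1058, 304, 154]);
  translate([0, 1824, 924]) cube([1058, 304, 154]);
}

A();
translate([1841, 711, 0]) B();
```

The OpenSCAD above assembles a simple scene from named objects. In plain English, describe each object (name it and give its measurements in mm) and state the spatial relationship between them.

A is the wall frame of a small rectangular building: four walls, each 2260 mm tall and 172 mm thick, enclosing a footprint 4740 mm (x) by 3550 mm (y) outside-to-outside, with no floor or roof. The front and back walls (the −y and +y sides) span the full width; the two side walls fit between them.

B is a straight staircase of 7 solid steps. Each step is 1058 mm wide (x), 304 mm deep (y, the going) and 154 mm tall (the rise). The first step rests on the floor; each subsequent step sits one going further in +y and one rise higher in +z, directly behind and above the previous step with no overlap.

The staircase sits inside the house frame, centred.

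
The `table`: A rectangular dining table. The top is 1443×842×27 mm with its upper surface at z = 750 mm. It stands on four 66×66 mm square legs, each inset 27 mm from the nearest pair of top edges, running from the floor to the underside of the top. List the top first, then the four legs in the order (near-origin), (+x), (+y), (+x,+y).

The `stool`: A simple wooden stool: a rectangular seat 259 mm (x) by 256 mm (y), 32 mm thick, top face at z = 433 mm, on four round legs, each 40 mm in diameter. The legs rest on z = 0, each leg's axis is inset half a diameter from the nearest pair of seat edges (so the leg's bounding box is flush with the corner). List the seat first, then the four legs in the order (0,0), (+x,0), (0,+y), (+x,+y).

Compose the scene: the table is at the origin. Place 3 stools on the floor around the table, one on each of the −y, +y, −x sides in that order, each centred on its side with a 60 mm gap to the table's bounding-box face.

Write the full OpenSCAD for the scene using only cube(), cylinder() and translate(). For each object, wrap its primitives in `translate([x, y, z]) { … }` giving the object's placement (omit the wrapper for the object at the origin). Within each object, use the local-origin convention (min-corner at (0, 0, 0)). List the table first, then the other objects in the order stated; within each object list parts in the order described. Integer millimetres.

translate([0, 0, 723]) cube([1443, 842, 27]);
translate([27, 27, 0]) cube([66, 66, 723]);
translate([1350, 27, 0]) cube([66, 66, 723]);
translate([27, 749, 0]) cube([66, 66, 723]);
translate([1350, 749, 0]) cube([66, 66, 723]);
translate([592, -316, 0]) {
  translate([0, 0, 401]) cube([259, 256, 32]);
  translate([20, 20, 0]) cylinder(h = 401, r = 20);
  translate([239, 20, 0]) cylinder(h = 401, r = 20);
  translate([20, 236, 0]) cylinder(h = 401, r = 20);
  translate([239, 236, 0]) cylinder(h = 401, r = 20);
}
translate([592, 902, 0]) {
  translate([0, 0, 401]) cube([259, 256, 32]);
  translate([20, 20, 0]) cylinder(h = 401, r = 20);
  translate([239, 20, 0]) cylinder(h = 401, r = 20);
  translate([20, 236, 0]) cylinder(h = 401, r = 20);
  translate([239, 236, 0]) cylinder(h = 401, r = 20);
}
translate([-319, 293, 0]) {
  translate([0, 0, 401]) cube([259, 256, 32]);
  translate([20, 20, 0]) cylinder(h = 401, r = 20);
  translate([239, 20, 0]) cylinder(h = 401, r = 20);
  translate([20, 236, 0]) cylinder(h = 401, r = 20);
  translate([239, 236, 0]) cylinder(h = 401, r = 20);
}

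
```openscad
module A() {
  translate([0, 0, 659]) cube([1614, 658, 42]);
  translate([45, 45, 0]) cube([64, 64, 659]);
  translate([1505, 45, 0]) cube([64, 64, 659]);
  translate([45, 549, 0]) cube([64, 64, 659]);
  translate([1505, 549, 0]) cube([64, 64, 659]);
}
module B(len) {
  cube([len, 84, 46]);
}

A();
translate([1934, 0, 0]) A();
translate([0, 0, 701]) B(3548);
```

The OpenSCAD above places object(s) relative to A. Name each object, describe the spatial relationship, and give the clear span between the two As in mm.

A is a table. B is a beam. A beam spans the tops of two tables. The clear span between the two tables is 320 mm.

Second table starts at x = 1934; first ends at x = 1614; clear span = 1934 − 1614 = 320 mm.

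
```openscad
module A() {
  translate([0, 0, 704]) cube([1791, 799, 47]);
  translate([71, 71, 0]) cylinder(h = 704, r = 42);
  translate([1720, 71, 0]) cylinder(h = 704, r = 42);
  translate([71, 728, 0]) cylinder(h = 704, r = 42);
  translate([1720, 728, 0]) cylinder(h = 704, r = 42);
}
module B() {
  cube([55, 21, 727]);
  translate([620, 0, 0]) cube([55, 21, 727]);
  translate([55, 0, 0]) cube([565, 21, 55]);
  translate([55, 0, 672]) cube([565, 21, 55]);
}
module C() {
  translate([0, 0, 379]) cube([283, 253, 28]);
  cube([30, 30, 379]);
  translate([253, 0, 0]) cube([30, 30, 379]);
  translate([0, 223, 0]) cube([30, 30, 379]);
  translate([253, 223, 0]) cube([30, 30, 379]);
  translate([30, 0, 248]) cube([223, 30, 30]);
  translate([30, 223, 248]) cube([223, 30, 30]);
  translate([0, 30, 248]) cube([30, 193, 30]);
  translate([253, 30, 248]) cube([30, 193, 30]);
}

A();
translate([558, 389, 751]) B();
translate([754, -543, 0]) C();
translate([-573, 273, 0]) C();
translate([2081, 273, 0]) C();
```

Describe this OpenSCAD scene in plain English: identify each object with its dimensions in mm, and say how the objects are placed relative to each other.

A is a rectangular dining table. The top is 1791×799×47 mm with its upper surface at z = 751 mm. It stands on four round legs of 84 mm diameter, each leg's bounding box inset 29 mm from the nearest pair of top edges, running from the floor to the underside of the top.

B is a picture frame with a 565×617 mm rectangular opening (x by z) and a uniform 55 mm border on every side. Frame depth is 21 mm along y. It is built from two vertical stiles running the full outside height and two horizontal rails spanning the gap between the stiles.

C is a four-legged stool. The seat is a 283×253×28 mm slab whose top surface is at z = 407 mm; four square legs, each 30×30 mm in cross-section, run from the floor (z = 0) to the underside of the seat, each flush with a corner of the seat. Four stretchers, 30 mm wide and 30 mm tall, connect adjacent legs with their undersides at z = 248 mm, each running between the inner faces of the legs it joins and aligned with the legs' outer faces on the other axis.

The picture frame is on top of the table, centred. Three stools sit around the table at the −y, −x, +x sides.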